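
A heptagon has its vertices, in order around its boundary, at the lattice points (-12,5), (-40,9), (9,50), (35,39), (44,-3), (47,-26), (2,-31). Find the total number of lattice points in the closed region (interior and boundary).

The shoelace formula gives twice the area as |((-12)·9 − (-40)·5) + ((-40)·50 − 9·9) + (9·39 − 35·50) + (35·(-3) − 44·39) + (44·(-26) − 47·(-3)) + (47·(-31) − 2·(-26)) + (2·5 − (-12)·(-31))| = 7979, so the area is 3989.5.
The number of boundary lattice points is Σ gcd(|Δx|,|Δy|) = gcd(28,4) + gcd(49,41) + gcd(26,11) + gcd(9,42) + gcd(3,23) + gcd(45,5) + gcd(14,36) = 4+1+1+3+1+5+2 = 17.
Pick's theorem gives I = A − B/2 + 1 = 3989.5 − 17/2 + 1 = 3982, so the closed region contains I + B = 3982 + 17 = 3999 lattice points.

3999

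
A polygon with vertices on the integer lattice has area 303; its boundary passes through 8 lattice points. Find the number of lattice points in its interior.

From Pick's theorem, I = A − B/2 + 1 = 303 − 8/2 + 1 = 300.

300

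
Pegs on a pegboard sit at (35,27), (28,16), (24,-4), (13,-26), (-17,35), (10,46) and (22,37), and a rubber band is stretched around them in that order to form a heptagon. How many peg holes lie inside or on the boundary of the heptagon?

Using the shoelace formula, 2A = |(35·16 − 28·27) + (28·(-4) − 24·16) + (24·(-26) − 13·(-4)) + (13·35 − (-17)·(-26)) + ((-17)·46 − 10·35) + (10·37 − 22·46) + (22·27 − 35·37)| = 3726, so the area is 1863.
Along each edge there are gcd(|Δx|,|Δy|)+1 lattice points, so counting each shared vertex once the boundary has gcd(7,11) + gcd(4,20) + gcd(11,22) + gcd(30,61) + gcd(27,11) + gcd(12,9) + gcd(13,10) = 1+4+11+1+1+3+1 = 22.
Pick's theorem gives I = A − B/2 + 1 = 1863 − 22/2 + 1 = 1853, so the closed region contains I + B = 1853 + 22 = 1875 lattice points.

1875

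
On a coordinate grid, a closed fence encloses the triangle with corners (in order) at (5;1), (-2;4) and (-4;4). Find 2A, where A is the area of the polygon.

By the shoelace formula, twice the signed area is |(5·4 − (-2)·1) + ((-2)·4 − (-4)·4) + ((-4)·1 − 5·4)| = 6, so the area is 3.

6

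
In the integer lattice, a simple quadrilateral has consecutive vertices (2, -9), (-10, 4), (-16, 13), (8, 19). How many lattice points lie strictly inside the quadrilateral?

By the shoelace formula, twice the signed area is |[2·4 − (-10)·(-9)] + [(-10)·13 − (-16)·4] + [(-16)·19 − 8·13] + [8·(-9) − 2·19]| = 666, so the area is 333.
Along each edge there are gcd(|Δx|,|Δy|)+1 lattice points, so counting each shared vertex once the boundary has gcd(12,13) + gcd(6,9) + gcd(24,6) + gcd(6,28) = 1+3+6+2 = 12.
Pick's theorem gives I = A − B/2 + 1 = 333 − 12/2 + 1 = 328.

328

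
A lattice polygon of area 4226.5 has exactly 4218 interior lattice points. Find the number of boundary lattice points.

Pick's theorem gives A = I + B/2 − 1, so B = 2(A − I + 1) = 2(4226.5 − 4218 + 1) = 19.

19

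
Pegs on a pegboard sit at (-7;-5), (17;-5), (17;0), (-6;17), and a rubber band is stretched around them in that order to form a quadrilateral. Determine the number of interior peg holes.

The shoelace formula gives twice the area as |[(-7)·(-5) − 17·(-5)] + [17·0 − 17·(-5)] + [17·17 − (-6)·0] + [(-6)·(-5) − (-7)·17]| = 643, so the area is 321.5.
Summing gcd(|Δx|,|Δy|) over the edges gives the boundary count: gcd(24,0) + gcd(0,5) + gcd(23,17) + gcd(1,22) = 24+5+1+1 = 31.
Pick's theorem gives I = A − B/2 + 1 = 321.5 − 31/2 + 1 = 307.

307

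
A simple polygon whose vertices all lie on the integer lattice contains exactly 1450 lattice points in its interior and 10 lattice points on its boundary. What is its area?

1454

Pick's theorem states A = I + B/2 − 1, so A = 1450 + 10/2 − 1 = 1454.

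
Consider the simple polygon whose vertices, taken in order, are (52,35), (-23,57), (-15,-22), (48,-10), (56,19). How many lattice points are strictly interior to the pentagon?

4386

Using the shoelace formula, 2A = |[52·57 − (-23)·35] + [(-23)·(-22) − (-15)·57] + [(-15)·(-10) − 48·(-22)] + [48·19 − 56·(-10)] + [56·35 − 52·19]| = 8780, so the area is 4390.
Along each edge there are gcd(|Δx|,|Δy|)+1 lattice points, so counting each shared vertex once the boundary has gcd(75,22) + gcd(8,79) + gcd(63,12) + gcd(8,29) + gcd(4,16) = 1+1+3+1+4 = 10.
By Pick's theorem A = I + B/2 − 1, so I = 4390 − 10/2 + 1 = 4386.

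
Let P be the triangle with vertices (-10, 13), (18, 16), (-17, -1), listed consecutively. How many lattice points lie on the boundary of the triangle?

9

The number of boundary lattice points is Σ gcd(|Δx|,|Δy|) = gcd(28,3) + gcd(35,17) + gcd(7,14) = 1+1+7 = 9.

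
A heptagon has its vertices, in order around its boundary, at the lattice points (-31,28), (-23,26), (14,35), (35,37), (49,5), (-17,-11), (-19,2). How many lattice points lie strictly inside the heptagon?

By the shoelace formula, twice the signed area is |((-31)·26 − (-23)·28) + ((-23)·35 − 14·26) + (14·37 − 35·35) + (35·5 − 49·37) + (49·(-11) − (-17)·5) + ((-17)·2 − (-19)·(-11)) + ((-19)·28 − (-31)·2)| = 4843, so the area is 2421.5.
The number of boundary lattice points is Σ gcd(|Δx|,|Δy|) = gcd(8,2) + gcd(37,9) + gcd(21,2) + gcd(14,32) + gcd(66,16) + gcd(2,13) + gcd(12,26) = 2+1+1+2+2+1+2 = 11.
Pick's theorem gives I = A − B/2 + 1 = 2421.5 − 11/2 + 1 = 2417.

2417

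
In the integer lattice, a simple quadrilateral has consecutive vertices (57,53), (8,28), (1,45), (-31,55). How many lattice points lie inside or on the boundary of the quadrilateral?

Using the shoelace formula, 2A = |(57·28 − 8·53) + (8·45 − 1·28) + (1·55 − (-31)·45) + ((-31)·53 − 57·55)| = 1824, so the area is 912.
Summing gcd(|Δx|,|Δy|) over the edges gives the boundary count: gcd(49,25) + gcd(7,17) + gcd(32,10) + gcd(88,2) = 1+1+2+2 = 6.
Pick's theorem gives I = A − B/2 + 1 = 912 − 6/2 + 1 = 910, so the closed region contains I + B = 910 + 6 = 916 lattice points.

916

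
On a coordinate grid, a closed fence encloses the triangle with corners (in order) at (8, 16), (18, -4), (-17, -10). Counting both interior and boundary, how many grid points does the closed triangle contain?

By the shoelace formula, twice the signed area is |[8·(-4) − 18·16] + [18·(-10) − (-17)·(-4)] + [(-17)·16 − 8·(-10)]| = 760, so the area is 380.
Summing gcd(|Δx|,|Δy|) over the edges gives the boundary count: gcd(10,20) + gcd(35,6) + gcd(25,26) = 10+1+1 = 12.
Pick's theorem gives I = A − B/2 + 1 = 380 − 12/2 + 1 = 375, so the closed region contains I + B = 375 + 12 = 387 lattice points.

387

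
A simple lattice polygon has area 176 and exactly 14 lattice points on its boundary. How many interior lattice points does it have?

Pick's theorem A = I + B/2 − 1 rearranges to I = A − B/2 + 1 = 176 − 14/2 + 1 = 170.

170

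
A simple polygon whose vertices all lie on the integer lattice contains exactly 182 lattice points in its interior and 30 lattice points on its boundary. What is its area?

196

By Pick's theorem, A = I + B/2 − 1 = 182 + 30/2 − 1 = 196.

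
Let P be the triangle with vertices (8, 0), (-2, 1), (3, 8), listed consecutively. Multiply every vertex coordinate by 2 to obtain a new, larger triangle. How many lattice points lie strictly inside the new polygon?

Using the shoelace formula, 2A = |(8·1 − (-2)·0) + ((-2)·8 − 3·1) + (3·0 − 8·8)| = 75, so the area is 75/2.
The number of boundary lattice points is Σ gcd(|Δx|,|Δy|) = gcd(10,1) + gcd(5,7) + gcd(5,8) = 1+1+1 = 3.
Scaling by 2 multiplies the area by 2² = 4 (so the new area is 150) and multiplies the boundary lattice-point count by 2, giving 6.
By Pick's theorem, the interior count of the dilated polygon is 150 − 6/2 + 1 = 148.

148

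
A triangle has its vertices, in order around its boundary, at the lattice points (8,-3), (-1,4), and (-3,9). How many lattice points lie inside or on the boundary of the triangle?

The shoelace formula gives twice the area as |[8·4 − (-1)·(-3)] + [(-1)·9 − (-3)·4] + [(-3)·(-3) − 8·9]| = 31, so the area is 31/2.
Along each edge there are gcd(|Δx|,|Δy|)+1 lattice points, so counting each shared vertex once the boundary has gcd(9,7) + gcd(2,5) + gcd(11,12) = 1+1+1 = 3.
Pick's theorem gives I = A − B/2 + 1 = 31/2 − 3/2 + 1 = 15, so the closed region contains I + B = 15 + 3 = 18 lattice points.

18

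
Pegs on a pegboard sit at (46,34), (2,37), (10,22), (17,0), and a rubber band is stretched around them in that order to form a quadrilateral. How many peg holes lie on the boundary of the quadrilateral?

4

Summing gcd(|Δx|,|Δy|) over the edges gives the boundary count: gcd(44,3) + gcd(8,15) + gcd(7,22) + gcd(29,34) = 1+1+1+1 = 4.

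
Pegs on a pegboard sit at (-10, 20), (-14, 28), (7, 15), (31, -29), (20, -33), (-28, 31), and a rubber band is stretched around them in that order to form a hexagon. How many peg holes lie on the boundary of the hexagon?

The number of boundary lattice points is Σ gcd(|Δx|,|Δy|) = gcd(4,8) + gcd(21,13) + gcd(24,44) + gcd(11,4) + gcd(48,64) + gcd(18,11) = 4+1+4+1+16+1 = 27.

27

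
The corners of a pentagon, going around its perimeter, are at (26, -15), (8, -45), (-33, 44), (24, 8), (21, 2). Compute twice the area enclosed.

3990

Using the shoelace formula, 2A = |[26·(-45) − 8·(-15)] + [8·44 − (-33)·(-45)] + [(-33)·8 − 24·44] + [24·2 − 21·8] + [21·(-15) − 26·2]| = 3990, so the area is 1995.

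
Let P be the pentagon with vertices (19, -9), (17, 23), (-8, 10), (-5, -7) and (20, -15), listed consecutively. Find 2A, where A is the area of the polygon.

1370

Using the shoelace formula, 2A = |(19·23 − 17·(-9)) + (17·10 − (-8)·23) + ((-8)·(-7) − (-5)·10) + ((-5)·(-15) − 20·(-7)) + (20·(-9) − 19·(-15))| = 1370, so the area is 685.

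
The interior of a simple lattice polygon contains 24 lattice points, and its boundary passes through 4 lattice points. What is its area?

25

By Pick's theorem, A = I + B/2 − 1 = 24 + 4/2 − 1 = 25.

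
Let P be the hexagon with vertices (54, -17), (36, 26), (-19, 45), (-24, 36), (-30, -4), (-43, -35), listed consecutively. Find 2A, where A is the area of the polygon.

By the shoelace formula, twice the signed area is |(54·26 − 36·(-17)) + (36·45 − (-19)·26) + ((-19)·36 − (-24)·45) + ((-24)·(-4) − (-30)·36) + ((-30)·(-35) − (-43)·(-4)) + ((-43)·(-17) − 54·(-35))| = 9201, so the area is 9201/2.

9201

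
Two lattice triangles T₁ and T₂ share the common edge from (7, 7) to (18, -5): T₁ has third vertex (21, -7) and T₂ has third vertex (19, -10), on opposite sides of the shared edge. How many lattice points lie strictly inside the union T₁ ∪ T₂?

The union is the simple quadrilateral with vertices (7, 7), (21, -7), (18, -5), (19, -10) in order.
By the shoelace formula, twice the signed area is |(7·(-7) − 21·7) + (21·(-5) − 18·(-7)) + (18·(-10) − 19·(-5)) + (19·7 − 7·(-10))| = 57, so the area is 28.5.
Along each edge there are gcd(|Δx|,|Δy|)+1 lattice points, so counting each shared vertex once the boundary has gcd(14,14) + gcd(3,2) + gcd(1,5) + gcd(12,17) = 14+1+1+1 = 17.
By Pick's theorem I = A − B/2 + 1 = 28.5 − 17/2 + 1 = 21.

21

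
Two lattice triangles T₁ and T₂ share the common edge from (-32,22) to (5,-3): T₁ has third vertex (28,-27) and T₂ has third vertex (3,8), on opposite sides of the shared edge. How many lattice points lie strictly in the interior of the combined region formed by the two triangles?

The union is the simple quadrilateral with vertices (-32,22), (28,-27), (5,-3), (3,8) in order.
By the shoelace formula, twice the signed area is |[(-32)·(-27) − 28·22] + [28·(-3) − 5·(-27)] + [5·8 − 3·(-3)] + [3·22 − (-32)·8]| = 670, so the area is 335.
The number of boundary lattice points is Σ gcd(|Δx|,|Δy|) = gcd(60,49) + gcd(23,24) + gcd(2,11) + gcd(35,14) = 1+1+1+7 = 10.
By Pick's theorem I = A − B/2 + 1 = 335 − 10/2 + 1 = 331.

331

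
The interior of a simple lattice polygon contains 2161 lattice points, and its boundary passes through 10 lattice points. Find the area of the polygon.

Pick's theorem states A = I + B/2 − 1, so A = 2161 + 10/2 − 1 = 2165.

2165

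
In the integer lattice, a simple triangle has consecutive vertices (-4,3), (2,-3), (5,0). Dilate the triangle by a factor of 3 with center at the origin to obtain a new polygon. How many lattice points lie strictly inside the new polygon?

By the shoelace formula, twice the signed area is |[(-4)·(-3) − 2·3] + [2·0 − 5·(-3)] + [5·3 − (-4)·0]| = 36, so the area is 18.
Summing gcd(|Δx|,|Δy|) over the edges gives the boundary count: gcd(6,6) + gcd(3,3) + gcd(9,3) = 6+3+3 = 12.
Scaling by 3 multiplies the area by 3² = 9 (so the new area is 162) and multiplies the boundary lattice-point count by 3, giving 36.
By Pick's theorem, the interior count of the dilated polygon is 162 − 36/2 + 1 = 145.

145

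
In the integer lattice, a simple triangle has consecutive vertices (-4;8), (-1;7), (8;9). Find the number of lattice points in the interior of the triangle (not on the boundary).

7

Using the shoelace formula, 2A = |[(-4)·7 − (-1)·8] + [(-1)·9 − 8·7] + [8·8 − (-4)·9]| = 15, so the area is 7.5.
Along each edge there are gcd(|Δx|,|Δy|)+1 lattice points, so counting each shared vertex once the boundary has gcd(3,1) + gcd(9,2) + gcd(12,1) = 1+1+1 = 3.
Pick's theorem gives I = A − B/2 + 1 = 7.5 − 3/2 + 1 = 7.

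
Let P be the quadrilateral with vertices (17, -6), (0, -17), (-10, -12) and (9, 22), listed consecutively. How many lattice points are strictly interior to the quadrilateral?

By the shoelace formula, twice the signed area is |[17·(-17) − 0·(-6)] + [0·(-12) − (-10)·(-17)] + [(-10)·22 − 9·(-12)] + [9·(-6) − 17·22]| = 999, so the area is 999/2.
The number of boundary lattice points is Σ gcd(|Δx|,|Δy|) = gcd(17,11) + gcd(10,5) + gcd(19,34) + gcd(8,28) = 1+5+1+4 = 11.
By Pick's theorem A = I + B/2 − 1, so I = 999/2 − 11/2 + 1 = 495.

495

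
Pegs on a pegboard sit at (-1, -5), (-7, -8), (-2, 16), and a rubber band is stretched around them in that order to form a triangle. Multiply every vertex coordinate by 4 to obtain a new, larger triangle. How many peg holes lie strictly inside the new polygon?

By the shoelace formula, twice the signed area is |[(-1)·(-8) − (-7)·(-5)] + [(-7)·16 − (-2)·(-8)] + [(-2)·(-5) − (-1)·16]| = 129, so the area is 129/2.
Along each edge there are gcd(|Δx|,|Δy|)+1 lattice points, so counting each shared vertex once the boundary has gcd(6,3) + gcd(5,24) + gcd(1,21) = 3+1+1 = 5.
Scaling by 4 multiplies the area by 4² = 16 (so the new area is 1032) and multiplies the boundary lattice-point count by 4, giving 20.
By Pick's theorem, the interior count of the dilated polygon is 1032 − 20/2 + 1 = 1023.

1023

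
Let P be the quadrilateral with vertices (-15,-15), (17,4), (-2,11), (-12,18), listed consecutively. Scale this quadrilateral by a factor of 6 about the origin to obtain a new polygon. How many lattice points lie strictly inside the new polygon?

The shoelace formula gives twice the area as |[(-15)·4 − 17·(-15)] + [17·11 − (-2)·4] + [(-2)·18 − (-12)·11] + [(-12)·(-15) − (-15)·18]| = 936, so the area is 468.
Along each edge there are gcd(|Δx|,|Δy|)+1 lattice points, so counting each shared vertex once the boundary has gcd(32,19) + gcd(19,7) + gcd(10,7) + gcd(3,33) = 1+1+1+3 = 6.
Scaling by 6 multiplies the area by 6² = 36 (so the new area is 16848) and multiplies the boundary lattice-point count by 6, giving 36.
By Pick's theorem, the interior count of the dilated polygon is 16848 − 36/2 + 1 = 16831.

16831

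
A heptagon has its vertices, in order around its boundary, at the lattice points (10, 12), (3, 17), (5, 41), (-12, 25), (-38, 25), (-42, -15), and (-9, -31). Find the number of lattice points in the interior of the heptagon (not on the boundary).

2197

By the shoelace formula, twice the signed area is |(10·17 − 3·12) + (3·41 − 5·17) + (5·25 − (-12)·41) + ((-12)·25 − (-38)·25) + ((-38)·(-15) − (-42)·25) + ((-42)·(-31) − (-9)·(-15)) + ((-9)·12 − 10·(-31))| = 4428, so the area is 2214.
The number of boundary lattice points is Σ gcd(|Δx|,|Δy|) = gcd(7,5) + gcd(2,24) + gcd(17,16) + gcd(26,0) + gcd(4,40) + gcd(33,16) + gcd(19,43) = 1+2+1+26+4+1+1 = 36.
Pick's theorem gives I = A − B/2 + 1 = 2214 − 36/2 + 1 = 2197.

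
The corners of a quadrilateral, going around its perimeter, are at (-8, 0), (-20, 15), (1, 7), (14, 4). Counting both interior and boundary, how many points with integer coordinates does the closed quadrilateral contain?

173

By the shoelace formula, twice the signed area is |((-8)·15 − (-20)·0) + ((-20)·7 − 1·15) + (1·4 − 14·7) + (14·0 − (-8)·4)| = 337, so the area is 168.5.
Along each edge there are gcd(|Δx|,|Δy|)+1 lattice points, so counting each shared vertex once the boundary has gcd(12,15) + gcd(21,8) + gcd(13,3) + gcd(22,4) = 3+1+1+2 = 7.
Pick's theorem gives I = A − B/2 + 1 = 168.5 − 7/2 + 1 = 166, so the closed region contains I + B = 166 + 7 = 173 lattice points.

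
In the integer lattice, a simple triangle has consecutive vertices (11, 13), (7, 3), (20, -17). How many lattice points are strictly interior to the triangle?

103

Using the shoelace formula, 2A = |[11·3 − 7·13] + [7·(-17) − 20·3] + [20·13 − 11·(-17)]| = 210, so the area is 105.
Summing gcd(|Δx|,|Δy|) over the edges gives the boundary count: gcd(4,10) + gcd(13,20) + gcd(9,30) = 2+1+3 = 6.
By Pick's theorem A = I + B/2 − 1, so I = 105 − 6/2 + 1 = 103.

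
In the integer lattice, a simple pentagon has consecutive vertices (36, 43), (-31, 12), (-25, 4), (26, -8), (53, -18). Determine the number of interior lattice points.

Using the shoelace formula, 2A = |[36·12 − (-31)·43] + [(-31)·4 − (-25)·12] + [(-25)·(-8) − 26·4] + [26·(-18) − 53·(-8)] + [53·43 − 36·(-18)]| = 4920, so the area is 2460.
The number of boundary lattice points is Σ gcd(|Δx|,|Δy|) = gcd(67,31) + gcd(6,8) + gcd(51,12) + gcd(27,10) + gcd(17,61) = 1+2+3+1+1 = 8.
Pick's theorem gives I = A − B/2 + 1 = 2460 − 8/2 + 1 = 2457.

2457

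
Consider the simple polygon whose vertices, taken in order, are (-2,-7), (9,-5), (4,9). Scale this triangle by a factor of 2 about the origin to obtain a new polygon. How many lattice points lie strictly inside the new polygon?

325

By the shoelace formula, twice the signed area is |[(-2)·(-5) − 9·(-7)] + [9·9 − 4·(-5)] + [4·(-7) − (-2)·9]| = 164, so the area is 82.
Summing gcd(|Δx|,|Δy|) over the edges gives the boundary count: gcd(11,2) + gcd(5,14) + gcd(6,16) = 1+1+2 = 4.
Scaling by 2 multiplies the area by 2² = 4 (so the new area is 328) and multiplies the boundary lattice-point count by 2, giving 8.
By Pick's theorem, the interior count of the dilated polygon is 328 − 8/2 + 1 = 325.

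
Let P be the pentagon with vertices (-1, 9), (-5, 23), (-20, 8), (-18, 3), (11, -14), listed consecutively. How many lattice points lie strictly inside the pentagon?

406

The shoelace formula gives twice the area as |[(-1)·23 − (-5)·9] + [(-5)·8 − (-20)·23] + [(-20)·3 − (-18)·8] + [(-18)·(-14) − 11·3] + [11·9 − (-1)·(-14)]| = 830, so the area is 415.
Along each edge there are gcd(|Δx|,|Δy|)+1 lattice points, so counting each shared vertex once the boundary has gcd(4,14) + gcd(15,15) + gcd(2,5) + gcd(29,17) + gcd(12,23) = 2+15+1+1+1 = 20.
Pick's theorem gives I = A − B/2 + 1 = 415 − 20/2 + 1 = 406.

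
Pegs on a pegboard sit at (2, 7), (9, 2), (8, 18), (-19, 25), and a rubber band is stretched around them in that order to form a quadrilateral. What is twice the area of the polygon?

By the shoelace formula, twice the signed area is |(2·2 − 9·7) + (9·18 − 8·2) + (8·25 − (-19)·18) + ((-19)·7 − 2·25)| = 446, so the area is 223.

446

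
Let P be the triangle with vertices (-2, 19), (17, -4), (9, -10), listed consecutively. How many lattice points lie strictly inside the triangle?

148

By the shoelace formula, twice the signed area is |[(-2)·(-4) − 17·19] + [17·(-10) − 9·(-4)] + [9·19 − (-2)·(-10)]| = 298, so the area is 149.
Along each edge there are gcd(|Δx|,|Δy|)+1 lattice points, so counting each shared vertex once the boundary has gcd(19,23) + gcd(8,6) + gcd(11,29) = 1+2+1 = 4.
By Pick's theorem A = I + B/2 − 1, so I = 149 − 4/2 + 1 = 148.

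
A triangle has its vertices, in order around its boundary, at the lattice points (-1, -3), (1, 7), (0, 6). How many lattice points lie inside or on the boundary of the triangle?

7

By the shoelace formula, twice the signed area is |((-1)·7 − 1·(-3)) + (1·6 − 0·7) + (0·(-3) − (-1)·6)| = 8, so the area is 4.
The number of boundary lattice points is Σ gcd(|Δx|,|Δy|) = gcd(2,10) + gcd(1,1) + gcd(1,9) = 2+1+1 = 4.
Pick's theorem gives I = A − B/2 + 1 = 4 − 4/2 + 1 = 3, so the closed region contains I + B = 3 + 4 = 7 lattice points.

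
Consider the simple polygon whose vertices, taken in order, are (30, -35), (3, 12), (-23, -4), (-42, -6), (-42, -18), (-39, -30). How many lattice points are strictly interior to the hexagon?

2004

Using the shoelace formula, 2A = |[30·12 − 3·(-35)] + [3·(-4) − (-23)·12] + [(-23)·(-6) − (-42)·(-4)] + [(-42)·(-18) − (-42)·(-6)] + [(-42)·(-30) − (-39)·(-18)] + [(-39)·(-35) − 30·(-30)]| = 4026, so the area is 2013.
The number of boundary lattice points is Σ gcd(|Δx|,|Δy|) = gcd(27,47) + gcd(26,16) + gcd(19,2) + gcd(0,12) + gcd(3,12) + gcd(69,5) = 1+2+1+12+3+1 = 20.
Pick's theorem gives I = A − B/2 + 1 = 2013 − 20/2 + 1 = 2004.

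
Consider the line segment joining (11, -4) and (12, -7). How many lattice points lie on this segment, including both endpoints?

2

The number of lattice points on a segment between lattice points is gcd(|Δx|,|Δy|) + 1 = gcd(1,3) + 1 = 1 + 1 = 2.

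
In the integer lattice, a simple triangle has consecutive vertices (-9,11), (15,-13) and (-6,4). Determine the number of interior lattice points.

36

Using the shoelace formula, 2A = |((-9)·(-13) − 15·11) + (15·4 − (-6)·(-13)) + ((-6)·11 − (-9)·4)| = 96, so the area is 48.
The number of boundary lattice points is Σ gcd(|Δx|,|Δy|) = gcd(24,24) + gcd(21,17) + gcd(3,7) = 24+1+1 = 26.
By Pick's theorem A = I + B/2 − 1, so I = 48 − 26/2 + 1 = 36.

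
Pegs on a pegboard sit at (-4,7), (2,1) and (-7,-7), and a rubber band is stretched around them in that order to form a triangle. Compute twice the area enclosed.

102

The shoelace formula gives twice the area as |((-4)·1 − 2·7) + (2·(-7) − (-7)·1) + ((-7)·7 − (-4)·(-7))| = 102, so the area is 51.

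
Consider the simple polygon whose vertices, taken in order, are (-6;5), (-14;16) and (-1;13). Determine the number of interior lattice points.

59

Using the shoelace formula, 2A = |[(-6)·16 − (-14)·5] + [(-14)·13 − (-1)·16] + [(-1)·5 − (-6)·13]| = 119, so the area is 119/2.
Summing gcd(|Δx|,|Δy|) over the edges gives the boundary count: gcd(8,11) + gcd(13,3) + gcd(5,8) = 1+1+1 = 3.
Pick's theorem gives I = A − B/2 + 1 = 119/2 − 3/2 + 1 = 59.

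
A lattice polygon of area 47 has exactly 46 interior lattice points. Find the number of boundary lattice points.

Pick's theorem gives A = I + B/2 − 1, so B = 2(A − I + 1) = 2(47 − 46 + 1) = 4.

4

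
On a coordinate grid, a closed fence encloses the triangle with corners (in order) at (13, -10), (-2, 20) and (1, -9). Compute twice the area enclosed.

345

Using the shoelace formula, 2A = |[13·20 − (-2)·(-10)] + [(-2)·(-9) − 1·20] + [1·(-10) − 13·(-9)]| = 345, so the area is 345/2.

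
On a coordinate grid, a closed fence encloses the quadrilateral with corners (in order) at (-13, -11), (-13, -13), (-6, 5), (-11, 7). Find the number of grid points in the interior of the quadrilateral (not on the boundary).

52

By the shoelace formula, twice the signed area is |((-13)·(-13) − (-13)·(-11)) + ((-13)·5 − (-6)·(-13)) + ((-6)·7 − (-11)·5) + ((-11)·(-11) − (-13)·7)| = 108, so the area is 54.
Along each edge there are gcd(|Δx|,|Δy|)+1 lattice points, so counting each shared vertex once the boundary has gcd(0,2) + gcd(7,18) + gcd(5,2) + gcd(2,18) = 2+1+1+2 = 6.
By Pick's theorem A = I + B/2 − 1, so I = 54 − 6/2 + 1 = 52.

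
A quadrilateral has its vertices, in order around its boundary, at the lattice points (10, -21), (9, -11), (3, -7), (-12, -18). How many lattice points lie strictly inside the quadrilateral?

170

The shoelace formula gives twice the area as |[10·(-11) − 9·(-21)] + [9·(-7) − 3·(-11)] + [3·(-18) − (-12)·(-7)] + [(-12)·(-21) − 10·(-18)]| = 343, so the area is 171.5.
The number of boundary lattice points is Σ gcd(|Δx|,|Δy|) = gcd(1,10) + gcd(6,4) + gcd(15,11) + gcd(22,3) = 1+2+1+1 = 5.
Pick's theorem gives I = A − B/2 + 1 = 171.5 − 5/2 + 1 = 170.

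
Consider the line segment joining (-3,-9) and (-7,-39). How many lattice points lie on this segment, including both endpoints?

3

The number of lattice points on a segment between lattice points is gcd(|Δx|,|Δy|) + 1 = gcd(4,30) + 1 = 2 + 1 = 3.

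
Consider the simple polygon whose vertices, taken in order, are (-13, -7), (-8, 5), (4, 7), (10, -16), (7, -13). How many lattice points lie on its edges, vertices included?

9

The number of boundary lattice points is Σ gcd(|Δx|,|Δy|) = gcd(5,12) + gcd(12,2) + gcd(6,23) + gcd(3,3) + gcd(20,6) = 1+2+1+3+2 = 9.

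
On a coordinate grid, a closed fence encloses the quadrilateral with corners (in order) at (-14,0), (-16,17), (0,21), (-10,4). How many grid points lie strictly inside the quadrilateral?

150

By the shoelace formula, twice the signed area is |((-14)·17 − (-16)·0) + ((-16)·21 − 0·17) + (0·4 − (-10)·21) + ((-10)·0 − (-14)·4)| = 308, so the area is 154.
Along each edge there are gcd(|Δx|,|Δy|)+1 lattice points, so counting each shared vertex once the boundary has gcd(2,17) + gcd(16,4) + gcd(10,17) + gcd(4,4) = 1+4+1+4 = 10.
By Pick's theorem A = I + B/2 − 1, so I = 154 − 10/2 + 1 = 150.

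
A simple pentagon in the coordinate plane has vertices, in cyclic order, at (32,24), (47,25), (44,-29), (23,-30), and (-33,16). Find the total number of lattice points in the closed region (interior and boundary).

Using the shoelace formula, 2A = |[32·25 − 47·24] + [47·(-29) − 44·25] + [44·(-30) − 23·(-29)] + [23·16 − (-33)·(-30)] + [(-33)·24 − 32·16]| = 5370, so the area is 2685.
Along each edge there are gcd(|Δx|,|Δy|)+1 lattice points, so counting each shared vertex once the boundary has gcd(15,1) + gcd(3,54) + gcd(21,1) + gcd(56,46) + gcd(65,8) = 1+3+1+2+1 = 8.
Pick's theorem gives I = A − B/2 + 1 = 2685 − 8/2 + 1 = 2682, so the closed region contains I + B = 2682 + 8 = 2690 lattice points.

2690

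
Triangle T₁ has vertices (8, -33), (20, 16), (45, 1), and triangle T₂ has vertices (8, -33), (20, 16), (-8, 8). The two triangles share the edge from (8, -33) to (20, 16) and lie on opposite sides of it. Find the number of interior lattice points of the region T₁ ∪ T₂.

The union is the simple quadrilateral with vertices (8, -33), (45, 1), (20, 16), (-8, 8) in order.
Using the shoelace formula, 2A = |(8·1 − 45·(-33)) + (45·16 − 20·1) + (20·8 − (-8)·16) + ((-8)·(-33) − 8·8)| = 2681, so the area is 2681/2.
The number of boundary lattice points is Σ gcd(|Δx|,|Δy|) = gcd(37,34) + gcd(25,15) + gcd(28,8) + gcd(16,41) = 1+5+4+1 = 11.
By Pick's theorem I = A − B/2 + 1 = 2681/2 − 11/2 + 1 = 1336.

1336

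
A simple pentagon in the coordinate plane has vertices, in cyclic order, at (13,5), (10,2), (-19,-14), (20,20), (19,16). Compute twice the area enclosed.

399

By the shoelace formula, twice the signed area is |(13·2 − 10·5) + (10·(-14) − (-19)·2) + ((-19)·20 − 20·(-14)) + (20·16 − 19·20) + (19·5 − 13·16)| = 399, so the area is 199.5.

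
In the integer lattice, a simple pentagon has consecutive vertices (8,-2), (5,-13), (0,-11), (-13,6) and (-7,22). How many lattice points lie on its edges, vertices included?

The number of boundary lattice points is Σ gcd(|Δx|,|Δy|) = gcd(3,11) + gcd(5,2) + gcd(13,17) + gcd(6,16) + gcd(15,24) = 1+1+1+2+3 = 8.

8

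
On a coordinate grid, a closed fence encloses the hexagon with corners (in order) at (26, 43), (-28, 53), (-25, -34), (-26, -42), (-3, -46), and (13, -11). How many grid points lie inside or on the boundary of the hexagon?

By the shoelace formula, twice the signed area is |[26·53 − (-28)·43] + [(-28)·(-34) − (-25)·53] + [(-25)·(-42) − (-26)·(-34)] + [(-26)·(-46) − (-3)·(-42)] + [(-3)·(-11) − 13·(-46)] + [13·43 − 26·(-11)]| = 7571, so the area is 3785.5.
Summing gcd(|Δx|,|Δy|) over the edges gives the boundary count: gcd(54,10) + gcd(3,87) + gcd(1,8) + gcd(23,4) + gcd(16,35) + gcd(13,54) = 2+3+1+1+1+1 = 9.
Pick's theorem gives I = A − B/2 + 1 = 3785.5 − 9/2 + 1 = 3782, so the closed region contains I + B = 3782 + 9 = 3791 lattice points.

3791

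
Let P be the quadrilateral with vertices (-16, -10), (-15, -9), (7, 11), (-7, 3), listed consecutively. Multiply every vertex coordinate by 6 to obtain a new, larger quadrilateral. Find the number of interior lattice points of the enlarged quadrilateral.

Using the shoelace formula, 2A = |[(-16)·(-9) − (-15)·(-10)] + [(-15)·11 − 7·(-9)] + [7·3 − (-7)·11] + [(-7)·(-10) − (-16)·3]| = 108, so the area is 54.
Summing gcd(|Δx|,|Δy|) over the edges gives the boundary count: gcd(1,1) + gcd(22,20) + gcd(14,8) + gcd(9,13) = 1+2+2+1 = 6.
Scaling by 6 multiplies the area by 6² = 36 (so the new area is 1944) and multiplies the boundary lattice-point count by 6, giving 36.
By Pick's theorem, the interior count of the dilated polygon is 1944 − 36/2 + 1 = 1927.

1927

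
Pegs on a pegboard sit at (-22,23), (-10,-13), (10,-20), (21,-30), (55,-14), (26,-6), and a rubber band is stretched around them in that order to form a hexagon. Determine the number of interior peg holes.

1403

The shoelace formula gives twice the area as |((-22)·(-13) − (-10)·23) + ((-10)·(-20) − 10·(-13)) + (10·(-30) − 21·(-20)) + (21·(-14) − 55·(-30)) + (55·(-6) − 26·(-14)) + (26·23 − (-22)·(-6))| = 2822, so the area is 1411.
The number of boundary lattice points is Σ gcd(|Δx|,|Δy|) = gcd(12,36) + gcd(20,7) + gcd(11,10) + gcd(34,16) + gcd(29,8) + gcd(48,29) = 12+1+1+2+1+1 = 18.
By Pick's theorem A = I + B/2 − 1, so I = 1411 − 18/2 + 1 = 1403.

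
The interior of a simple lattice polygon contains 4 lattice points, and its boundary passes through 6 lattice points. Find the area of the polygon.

6

Pick's theorem states A = I + B/2 − 1, so A = 4 + 6/2 − 1 = 6.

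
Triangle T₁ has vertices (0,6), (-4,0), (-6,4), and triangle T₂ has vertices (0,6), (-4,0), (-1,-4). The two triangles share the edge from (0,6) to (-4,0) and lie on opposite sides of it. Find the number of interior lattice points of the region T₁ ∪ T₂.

The union is the simple quadrilateral with vertices (0,6), (-6,4), (-4,0), (-1,-4) in order.
By the shoelace formula, twice the signed area is |(0·4 − (-6)·6) + ((-6)·0 − (-4)·4) + ((-4)·(-4) − (-1)·0) + ((-1)·6 − 0·(-4))| = 62, so the area is 31.
Summing gcd(|Δx|,|Δy|) over the edges gives the boundary count: gcd(6,2) + gcd(2,4) + gcd(3,4) + gcd(1,10) = 2+2+1+1 = 6.
By Pick's theorem I = A − B/2 + 1 = 31 − 6/2 + 1 = 29.

29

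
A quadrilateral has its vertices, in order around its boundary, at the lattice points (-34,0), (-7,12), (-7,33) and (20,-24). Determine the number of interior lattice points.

Using the shoelace formula, 2A = |((-34)·12 − (-7)·0) + ((-7)·33 − (-7)·12) + ((-7)·(-24) − 20·33) + (20·0 − (-34)·(-24))| = 1863, so the area is 1863/2.
The number of boundary lattice points is Σ gcd(|Δx|,|Δy|) = gcd(27,12) + gcd(0,21) + gcd(27,57) + gcd(54,24) = 3+21+3+6 = 33.
Pick's theorem gives I = A − B/2 + 1 = 1863/2 − 33/2 + 1 = 916.

916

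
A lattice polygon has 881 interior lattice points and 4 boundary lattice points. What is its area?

By Pick's theorem, A = I + B/2 − 1 = 881 + 4/2 − 1 = 882.

882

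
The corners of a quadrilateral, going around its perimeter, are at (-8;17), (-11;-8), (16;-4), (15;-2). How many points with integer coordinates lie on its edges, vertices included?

Summing gcd(|Δx|,|Δy|) over the edges gives the boundary count: gcd(3,25) + gcd(27,4) + gcd(1,2) + gcd(23,19) = 1+1+1+1 = 4.

4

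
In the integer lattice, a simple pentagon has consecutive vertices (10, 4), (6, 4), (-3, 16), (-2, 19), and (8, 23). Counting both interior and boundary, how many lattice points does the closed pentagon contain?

155

Using the shoelace formula, 2A = |(10·4 − 6·4) + (6·16 − (-3)·4) + ((-3)·19 − (-2)·16) + ((-2)·23 − 8·19) + (8·4 − 10·23)| = 297, so the area is 148.5.
Along each edge there are gcd(|Δx|,|Δy|)+1 lattice points, so counting each shared vertex once the boundary has gcd(4,0) + gcd(9,12) + gcd(1,3) + gcd(10,4) + gcd(2,19) = 4+3+1+2+1 = 11.
Pick's theorem gives I = A − B/2 + 1 = 148.5 − 11/2 + 1 = 144, so the closed region contains I + B = 144 + 11 = 155 lattice points.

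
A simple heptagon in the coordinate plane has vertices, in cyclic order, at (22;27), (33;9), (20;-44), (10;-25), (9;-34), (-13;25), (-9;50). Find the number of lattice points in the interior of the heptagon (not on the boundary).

2240

By the shoelace formula, twice the signed area is |(22·9 − 33·27) + (33·(-44) − 20·9) + (20·(-25) − 10·(-44)) + (10·(-34) − 9·(-25)) + (9·25 − (-13)·(-34)) + ((-13)·50 − (-9)·25) + ((-9)·27 − 22·50)| = 4485, so the area is 4485/2.
The number of boundary lattice points is Σ gcd(|Δx|,|Δy|) = gcd(11,18) + gcd(13,53) + gcd(10,19) + gcd(1,9) + gcd(22,59) + gcd(4,25) + gcd(31,23) = 1+1+1+1+1+1+1 = 7.
Pick's theorem gives I = A − B/2 + 1 = 4485/2 − 7/2 + 1 = 2240.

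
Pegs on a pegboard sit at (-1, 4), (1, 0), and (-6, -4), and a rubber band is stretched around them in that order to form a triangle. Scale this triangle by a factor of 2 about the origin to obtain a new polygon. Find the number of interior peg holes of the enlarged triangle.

By the shoelace formula, twice the signed area is |[(-1)·0 − 1·4] + [1·(-4) − (-6)·0] + [(-6)·4 − (-1)·(-4)]| = 36, so the area is 18.
Summing gcd(|Δx|,|Δy|) over the edges gives the boundary count: gcd(2,4) + gcd(7,4) + gcd(5,8) = 2+1+1 = 4.
Scaling by 2 multiplies the area by 2² = 4 (so the new area is 72) and multiplies the boundary lattice-point count by 2, giving 8.
By Pick's theorem, the interior count of the dilated polygon is 72 − 8/2 + 1 = 69.

69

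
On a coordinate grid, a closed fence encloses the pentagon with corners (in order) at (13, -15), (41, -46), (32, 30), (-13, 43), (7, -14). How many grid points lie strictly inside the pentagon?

By the shoelace formula, twice the signed area is |(13·(-46) − 41·(-15)) + (41·30 − 32·(-46)) + (32·43 − (-13)·30) + ((-13)·(-14) − 7·43) + (7·(-15) − 13·(-14))| = 4443, so the area is 2221.5.
The number of boundary lattice points is Σ gcd(|Δx|,|Δy|) = gcd(28,31) + gcd(9,76) + gcd(45,13) + gcd(20,57) + gcd(6,1) = 1+1+1+1+1 = 5.
Pick's theorem gives I = A − B/2 + 1 = 2221.5 − 5/2 + 1 = 2220.

2220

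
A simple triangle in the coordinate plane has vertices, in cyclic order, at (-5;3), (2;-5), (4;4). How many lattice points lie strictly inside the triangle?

The shoelace formula gives twice the area as |[(-5)·(-5) − 2·3] + [2·4 − 4·(-5)] + [4·3 − (-5)·4]| = 79, so the area is 79/2.
The number of boundary lattice points is Σ gcd(|Δx|,|Δy|) = gcd(7,8) + gcd(2,9) + gcd(9,1) = 1+1+1 = 3.
By Pick's theorem A = I + B/2 − 1, so I = 79/2 − 3/2 + 1 = 39.

39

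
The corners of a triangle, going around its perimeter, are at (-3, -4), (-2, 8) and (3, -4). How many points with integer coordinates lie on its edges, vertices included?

Along each edge there are gcd(|Δx|,|Δy|)+1 lattice points, so counting each shared vertex once the boundary has gcd(1,12) + gcd(5,12) + gcd(6,0) = 1+1+6 = 8.

8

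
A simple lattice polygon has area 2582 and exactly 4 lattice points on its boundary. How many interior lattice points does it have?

2581

Pick's theorem A = I + B/2 − 1 rearranges to I = A − B/2 + 1 = 2582 − 4/2 + 1 = 2581.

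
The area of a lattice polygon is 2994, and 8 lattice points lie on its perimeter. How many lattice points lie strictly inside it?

2991

From Pick's theorem, I = A − B/2 + 1 = 2994 − 8/2 + 1 = 2991.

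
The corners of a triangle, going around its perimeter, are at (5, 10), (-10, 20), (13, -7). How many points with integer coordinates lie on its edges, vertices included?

7

Summing gcd(|Δx|,|Δy|) over the edges gives the boundary count: gcd(15,10) + gcd(23,27) + gcd(8,17) = 5+1+1 = 7.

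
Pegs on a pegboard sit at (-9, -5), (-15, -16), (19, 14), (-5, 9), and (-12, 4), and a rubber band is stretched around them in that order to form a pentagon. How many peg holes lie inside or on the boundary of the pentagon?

299

Using the shoelace formula, 2A = |((-9)·(-16) − (-15)·(-5)) + ((-15)·14 − 19·(-16)) + (19·9 − (-5)·14) + ((-5)·4 − (-12)·9) + ((-12)·(-5) − (-9)·4)| = 588, so the area is 294.
Along each edge there are gcd(|Δx|,|Δy|)+1 lattice points, so counting each shared vertex once the boundary has gcd(6,11) + gcd(34,30) + gcd(24,5) + gcd(7,5) + gcd(3,9) = 1+2+1+1+3 = 8.
Pick's theorem gives I = A − B/2 + 1 = 294 − 8/2 + 1 = 291, so the closed region contains I + B = 291 + 8 = 299 lattice points.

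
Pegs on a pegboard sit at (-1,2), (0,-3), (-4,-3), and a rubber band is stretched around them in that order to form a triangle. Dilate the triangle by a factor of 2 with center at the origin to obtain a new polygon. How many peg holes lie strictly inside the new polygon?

35

Using the shoelace formula, 2A = |((-1)·(-3) − 0·2) + (0·(-3) − (-4)·(-3)) + ((-4)·2 − (-1)·(-3))| = 20, so the area is 10.
The number of boundary lattice points is Σ gcd(|Δx|,|Δy|) = gcd(1,5) + gcd(4,0) + gcd(3,5) = 1+4+1 = 6.
Scaling by 2 multiplies the area by 2² = 4 (so the new area is 40) and multiplies the boundary lattice-point count by 2, giving 12.
By Pick's theorem, the interior count of the dilated polygon is 40 − 12/2 + 1 = 35.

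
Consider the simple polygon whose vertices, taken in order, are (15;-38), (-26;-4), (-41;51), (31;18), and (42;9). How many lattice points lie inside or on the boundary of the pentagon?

3539

By the shoelace formula, twice the signed area is |[15·(-4) − (-26)·(-38)] + [(-26)·51 − (-41)·(-4)] + [(-41)·18 − 31·51] + [31·9 − 42·18] + [42·(-38) − 15·9]| = 7065, so the area is 3532.5.
Along each edge there are gcd(|Δx|,|Δy|)+1 lattice points, so counting each shared vertex once the boundary has gcd(41,34) + gcd(15,55) + gcd(72,33) + gcd(11,9) + gcd(27,47) = 1+5+3+1+1 = 11.
Pick's theorem gives I = A − B/2 + 1 = 3532.5 − 11/2 + 1 = 3528, so the closed region contains I + B = 3528 + 11 = 3539 lattice points.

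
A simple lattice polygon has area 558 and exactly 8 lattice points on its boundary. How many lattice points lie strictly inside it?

555

Pick's theorem A = I + B/2 − 1 rearranges to I = A − B/2 + 1 = 558 − 8/2 + 1 = 555.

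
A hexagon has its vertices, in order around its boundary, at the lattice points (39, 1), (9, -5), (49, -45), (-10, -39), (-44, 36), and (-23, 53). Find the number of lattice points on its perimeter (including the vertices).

51

The number of boundary lattice points is Σ gcd(|Δx|,|Δy|) = gcd(30,6) + gcd(40,40) + gcd(59,6) + gcd(34,75) + gcd(21,17) + gcd(62,52) = 6+40+1+1+1+2 = 51.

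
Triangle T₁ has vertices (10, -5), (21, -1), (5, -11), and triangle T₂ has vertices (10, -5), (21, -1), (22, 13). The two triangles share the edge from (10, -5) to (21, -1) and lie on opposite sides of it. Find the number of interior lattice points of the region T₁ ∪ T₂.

The union is the simple quadrilateral with vertices (10, -5), (5, -11), (21, -1), (22, 13) in order.
The shoelace formula gives twice the area as |[10·(-11) − 5·(-5)] + [5·(-1) − 21·(-11)] + [21·13 − 22·(-1)] + [22·(-5) − 10·13]| = 196, so the area is 98.
Summing gcd(|Δx|,|Δy|) over the edges gives the boundary count: gcd(5,6) + gcd(16,10) + gcd(1,14) + gcd(12,18) = 1+2+1+6 = 10.
By Pick's theorem I = A − B/2 + 1 = 98 − 10/2 + 1 = 94.

94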